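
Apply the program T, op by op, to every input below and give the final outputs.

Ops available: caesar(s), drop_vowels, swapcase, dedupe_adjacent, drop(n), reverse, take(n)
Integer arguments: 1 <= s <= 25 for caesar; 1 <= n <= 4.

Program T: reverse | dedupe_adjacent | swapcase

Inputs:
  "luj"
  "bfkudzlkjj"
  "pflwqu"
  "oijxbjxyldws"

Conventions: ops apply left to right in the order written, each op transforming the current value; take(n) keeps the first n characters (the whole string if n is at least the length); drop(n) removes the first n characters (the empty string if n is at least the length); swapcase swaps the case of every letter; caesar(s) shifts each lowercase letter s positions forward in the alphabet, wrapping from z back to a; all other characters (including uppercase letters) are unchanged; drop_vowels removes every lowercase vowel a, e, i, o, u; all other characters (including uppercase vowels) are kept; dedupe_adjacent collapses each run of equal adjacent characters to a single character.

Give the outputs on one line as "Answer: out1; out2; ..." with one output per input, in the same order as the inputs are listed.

"JUL"; "JKLZDUKFB"; "UQWLFP"; "SWDLYXJBXJIO"

Execution, op by op:
  "luj" -> "jul" -> "jul" -> "JUL"
  "bfkudzlkjj" -> "jjklzdukfb" -> "jklzdukfb" -> "JKLZDUKFB"
  "pflwqu" -> "uqwlfp" -> "uqwlfp" -> "UQWLFP"
  "oijxbjxyldws" -> "swdlyxjbxjio" -> "swdlyxjbxjio" -> "SWDLYXJBXJIO"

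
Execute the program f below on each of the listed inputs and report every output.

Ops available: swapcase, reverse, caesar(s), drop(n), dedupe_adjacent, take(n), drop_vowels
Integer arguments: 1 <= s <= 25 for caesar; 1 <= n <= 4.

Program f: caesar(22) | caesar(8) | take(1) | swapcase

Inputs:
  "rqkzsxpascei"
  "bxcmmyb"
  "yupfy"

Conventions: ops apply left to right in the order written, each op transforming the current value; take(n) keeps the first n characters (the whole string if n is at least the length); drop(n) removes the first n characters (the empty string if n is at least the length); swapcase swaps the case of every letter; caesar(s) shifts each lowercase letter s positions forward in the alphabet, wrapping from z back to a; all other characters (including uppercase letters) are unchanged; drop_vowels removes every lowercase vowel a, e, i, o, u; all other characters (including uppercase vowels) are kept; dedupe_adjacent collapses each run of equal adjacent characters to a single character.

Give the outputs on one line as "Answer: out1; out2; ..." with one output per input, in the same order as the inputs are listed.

Execution, op by op:
  "rqkzsxpascei" -> "nmgvotlwoyae" -> "vuodwbtewgim" -> "v" -> "V"
  "bxcmmyb" -> "xtyiiux" -> "fbgqqcf" -> "f" -> "F"
  "yupfy" -> "uqlbu" -> "cytjc" -> "c" -> "C"

"V"; "F"; "C"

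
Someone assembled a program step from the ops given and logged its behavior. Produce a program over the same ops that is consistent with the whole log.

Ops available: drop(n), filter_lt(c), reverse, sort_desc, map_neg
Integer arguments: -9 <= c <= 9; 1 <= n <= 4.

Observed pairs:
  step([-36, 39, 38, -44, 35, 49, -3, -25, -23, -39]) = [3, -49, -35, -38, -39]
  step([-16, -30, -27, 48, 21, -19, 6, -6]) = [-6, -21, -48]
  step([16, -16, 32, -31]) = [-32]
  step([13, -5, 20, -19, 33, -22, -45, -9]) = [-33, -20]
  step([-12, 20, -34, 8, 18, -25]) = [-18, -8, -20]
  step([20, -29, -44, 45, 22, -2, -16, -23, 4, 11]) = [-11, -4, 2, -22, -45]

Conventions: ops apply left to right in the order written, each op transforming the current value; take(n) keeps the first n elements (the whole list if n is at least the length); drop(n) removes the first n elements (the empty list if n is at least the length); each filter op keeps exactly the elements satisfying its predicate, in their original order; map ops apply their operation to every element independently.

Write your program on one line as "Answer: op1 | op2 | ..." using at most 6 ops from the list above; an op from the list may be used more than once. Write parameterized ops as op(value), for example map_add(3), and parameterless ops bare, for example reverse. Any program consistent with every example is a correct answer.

drop(1) | map_neg | filter_lt(9) | reverse | filter_lt(4)

Check, running the answer program on each example:
  [-36, 39, 38, -44, 35, 49, -3, -25, -23, -39] -> [39, 38, -44, 35, 49, -3, -25, -23, -39] -> [-39, -38, 44, -35, -49, 3, 25, 23, 39] -> [-39, -38, -35, -49, 3] -> [3, -49, -35, -38, -39] -> [3, -49, -35, -38, -39]
  [-16, -30, -27, 48, 21, -19, 6, -6] -> [-30, -27, 48, 21, -19, 6, -6] -> [30, 27, -48, -21, 19, -6, 6] -> [-48, -21, -6, 6] -> [6, -6, -21, -48] -> [-6, -21, -48]
  [16, -16, 32, -31] -> [-16, 32, -31] -> [16, -32, 31] -> [-32] -> [-32] -> [-32]
  [13, -5, 20, -19, 33, -22, -45, -9] -> [-5, 20, -19, 33, -22, -45, -9] -> [5, -20, 19, -33, 22, 45, 9] -> [5, -20, -33] -> [-33, -20, 5] -> [-33, -20]
  [-12, 20, -34, 8, 18, -25] -> [20, -34, 8, 18, -25] -> [-20, 34, -8, -18, 25] -> [-20, -8, -18] -> [-18, -8, -20] -> [-18, -8, -20]
  [20, -29, -44, 45, 22, -2, -16, -23, 4, 11] -> [-29, -44, 45, 22, -2, -16, -23, 4, 11] -> [29, 44, -45, -22, 2, 16, 23, -4, -11] -> [-45, -22, 2, -4, -11] -> [-11, -4, 2, -22, -45] -> [-11, -4, 2, -22, -45]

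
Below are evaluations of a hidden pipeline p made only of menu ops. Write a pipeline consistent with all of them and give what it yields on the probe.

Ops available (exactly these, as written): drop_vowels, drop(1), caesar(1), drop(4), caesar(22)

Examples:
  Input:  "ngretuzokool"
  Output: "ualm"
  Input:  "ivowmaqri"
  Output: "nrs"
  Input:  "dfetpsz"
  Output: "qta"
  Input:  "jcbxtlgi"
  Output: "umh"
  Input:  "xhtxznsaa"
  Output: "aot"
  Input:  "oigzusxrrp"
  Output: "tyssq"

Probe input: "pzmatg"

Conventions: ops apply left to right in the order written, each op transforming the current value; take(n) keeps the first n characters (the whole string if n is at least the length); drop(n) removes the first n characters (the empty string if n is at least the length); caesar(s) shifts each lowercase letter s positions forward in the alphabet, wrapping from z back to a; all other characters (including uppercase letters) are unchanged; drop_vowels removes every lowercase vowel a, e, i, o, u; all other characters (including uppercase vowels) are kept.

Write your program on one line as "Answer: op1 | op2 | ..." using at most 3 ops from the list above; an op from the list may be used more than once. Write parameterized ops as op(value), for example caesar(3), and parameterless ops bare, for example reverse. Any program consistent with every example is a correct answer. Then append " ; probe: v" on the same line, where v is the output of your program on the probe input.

drop(4) | drop_vowels | caesar(1) ; probe: "uh"

Check, running the answer program on each example:
  "ngretuzokool" -> "tuzokool" -> "tzkl" -> "ualm"
  "ivowmaqri" -> "maqri" -> "mqr" -> "nrs"
  "dfetpsz" -> "psz" -> "psz" -> "qta"
  "jcbxtlgi" -> "tlgi" -> "tlg" -> "umh"
  "xhtxznsaa" -> "znsaa" -> "zns" -> "aot"
  "oigzusxrrp" -> "usxrrp" -> "sxrrp" -> "tyssq"
  probe: "pzmatg" -> "tg" -> "tg" -> "uh"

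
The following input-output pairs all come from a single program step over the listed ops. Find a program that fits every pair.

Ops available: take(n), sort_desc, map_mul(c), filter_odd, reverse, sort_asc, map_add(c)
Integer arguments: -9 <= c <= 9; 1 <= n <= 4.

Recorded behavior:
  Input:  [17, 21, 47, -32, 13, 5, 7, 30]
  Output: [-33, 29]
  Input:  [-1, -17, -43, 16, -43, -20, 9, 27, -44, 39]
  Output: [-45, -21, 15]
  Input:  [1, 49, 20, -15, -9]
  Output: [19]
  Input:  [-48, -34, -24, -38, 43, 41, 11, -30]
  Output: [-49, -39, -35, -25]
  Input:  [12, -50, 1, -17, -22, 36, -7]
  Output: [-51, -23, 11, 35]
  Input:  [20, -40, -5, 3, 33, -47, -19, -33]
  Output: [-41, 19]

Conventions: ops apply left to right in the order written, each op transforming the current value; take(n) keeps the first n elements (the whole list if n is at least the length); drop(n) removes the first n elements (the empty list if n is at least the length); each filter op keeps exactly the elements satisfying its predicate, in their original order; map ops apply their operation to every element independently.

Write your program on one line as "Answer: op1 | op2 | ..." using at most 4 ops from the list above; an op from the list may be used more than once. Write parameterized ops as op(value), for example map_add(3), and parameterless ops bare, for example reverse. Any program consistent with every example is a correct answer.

map_add(-1) | filter_odd | take(4) | sort_asc

Check, running the answer program on each example:
  [17, 21, 47, -32, 13, 5, 7, 30] -> [16, 20, 46, -33, 12, 4, 6, 29] -> [-33, 29] -> [-33, 29] -> [-33, 29]
  [-1, -17, -43, 16, -43, -20, 9, 27, -44, 39] -> [-2, -18, -44, 15, -44, -21, 8, 26, -45, 38] -> [15, -21, -45] -> [15, -21, -45] -> [-45, -21, 15]
  [1, 49, 20, -15, -9] -> [0, 48, 19, -16, -10] -> [19] -> [19] -> [19]
  [-48, -34, -24, -38, 43, 41, 11, -30] -> [-49, -35, -25, -39, 42, 40, 10, -31] -> [-49, -35, -25, -39, -31] -> [-49, -35, -25, -39] -> [-49, -39, -35, -25]
  [12, -50, 1, -17, -22, 36, -7] -> [11, -51, 0, -18, -23, 35, -8] -> [11, -51, -23, 35] -> [11, -51, -23, 35] -> [-51, -23, 11, 35]
  [20, -40, -5, 3, 33, -47, -19, -33] -> [19, -41, -6, 2, 32, -48, -20, -34] -> [19, -41] -> [19, -41] -> [-41, 19]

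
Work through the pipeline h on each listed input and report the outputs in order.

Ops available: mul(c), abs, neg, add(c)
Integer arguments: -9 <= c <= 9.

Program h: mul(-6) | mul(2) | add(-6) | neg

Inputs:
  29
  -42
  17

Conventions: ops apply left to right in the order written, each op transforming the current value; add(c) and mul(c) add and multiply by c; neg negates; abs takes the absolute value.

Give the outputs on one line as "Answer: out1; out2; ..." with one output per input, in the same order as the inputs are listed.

Execution, op by op:
  29 -> -174 -> -348 -> -354 -> 354
  -42 -> 252 -> 504 -> 498 -> -498
  17 -> -102 -> -204 -> -210 -> 210

354; -498; 210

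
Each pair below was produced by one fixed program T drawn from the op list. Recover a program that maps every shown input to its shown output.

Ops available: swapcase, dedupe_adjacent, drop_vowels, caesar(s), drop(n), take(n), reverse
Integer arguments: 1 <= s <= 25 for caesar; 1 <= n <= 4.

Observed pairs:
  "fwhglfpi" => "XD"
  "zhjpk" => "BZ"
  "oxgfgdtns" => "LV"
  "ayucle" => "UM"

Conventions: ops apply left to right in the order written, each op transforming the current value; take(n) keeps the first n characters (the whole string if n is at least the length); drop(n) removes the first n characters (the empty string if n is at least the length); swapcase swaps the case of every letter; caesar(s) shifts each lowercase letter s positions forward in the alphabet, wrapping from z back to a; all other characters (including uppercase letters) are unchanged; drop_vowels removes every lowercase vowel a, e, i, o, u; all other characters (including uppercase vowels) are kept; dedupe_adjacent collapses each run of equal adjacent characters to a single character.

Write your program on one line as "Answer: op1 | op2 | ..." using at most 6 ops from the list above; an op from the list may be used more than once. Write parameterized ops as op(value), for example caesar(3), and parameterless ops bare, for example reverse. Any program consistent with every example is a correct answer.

reverse | caesar(18) | drop(2) | take(2) | swapcase

Check, running the answer program on each example:
  "fwhglfpi" -> "ipflghwf" -> "ahxdyzox" -> "xdyzox" -> "xd" -> "XD"
  "zhjpk" -> "kpjhz" -> "chbzr" -> "bzr" -> "bz" -> "BZ"
  "oxgfgdtns" -> "sntdgfgxo" -> "kflvyxypg" -> "lvyxypg" -> "lv" -> "LV"
  "ayucle" -> "elcuya" -> "wdumqs" -> "umqs" -> "um" -> "UM"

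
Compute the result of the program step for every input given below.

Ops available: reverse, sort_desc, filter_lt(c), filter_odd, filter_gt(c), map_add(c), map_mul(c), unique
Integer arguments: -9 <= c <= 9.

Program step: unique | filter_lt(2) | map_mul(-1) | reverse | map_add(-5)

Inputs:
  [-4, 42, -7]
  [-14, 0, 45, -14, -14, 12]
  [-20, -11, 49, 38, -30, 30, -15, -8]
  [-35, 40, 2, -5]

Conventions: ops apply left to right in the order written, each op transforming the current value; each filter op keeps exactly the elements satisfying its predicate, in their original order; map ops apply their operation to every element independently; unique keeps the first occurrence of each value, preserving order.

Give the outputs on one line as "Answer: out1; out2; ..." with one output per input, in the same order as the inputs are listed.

[2, -1]; [-5, 9]; [3, 10, 25, 6, 15]; [0, 30]

Execution, op by op:
  [-4, 42, -7] -> [-4, 42, -7] -> [-4, -7] -> [4, 7] -> [7, 4] -> [2, -1]
  [-14, 0, 45, -14, -14, 12] -> [-14, 0, 45, 12] -> [-14, 0] -> [14, 0] -> [0, 14] -> [-5, 9]
  [-20, -11, 49, 38, -30, 30, -15, -8] -> [-20, -11, 49, 38, -30, 30, -15, -8] -> [-20, -11, -30, -15, -8] -> [20, 11, 30, 15, 8] -> [8, 15, 30, 11, 20] -> [3, 10, 25, 6, 15]
  [-35, 40, 2, -5] -> [-35, 40, 2, -5] -> [-35, -5] -> [35, 5] -> [5, 35] -> [0, 30]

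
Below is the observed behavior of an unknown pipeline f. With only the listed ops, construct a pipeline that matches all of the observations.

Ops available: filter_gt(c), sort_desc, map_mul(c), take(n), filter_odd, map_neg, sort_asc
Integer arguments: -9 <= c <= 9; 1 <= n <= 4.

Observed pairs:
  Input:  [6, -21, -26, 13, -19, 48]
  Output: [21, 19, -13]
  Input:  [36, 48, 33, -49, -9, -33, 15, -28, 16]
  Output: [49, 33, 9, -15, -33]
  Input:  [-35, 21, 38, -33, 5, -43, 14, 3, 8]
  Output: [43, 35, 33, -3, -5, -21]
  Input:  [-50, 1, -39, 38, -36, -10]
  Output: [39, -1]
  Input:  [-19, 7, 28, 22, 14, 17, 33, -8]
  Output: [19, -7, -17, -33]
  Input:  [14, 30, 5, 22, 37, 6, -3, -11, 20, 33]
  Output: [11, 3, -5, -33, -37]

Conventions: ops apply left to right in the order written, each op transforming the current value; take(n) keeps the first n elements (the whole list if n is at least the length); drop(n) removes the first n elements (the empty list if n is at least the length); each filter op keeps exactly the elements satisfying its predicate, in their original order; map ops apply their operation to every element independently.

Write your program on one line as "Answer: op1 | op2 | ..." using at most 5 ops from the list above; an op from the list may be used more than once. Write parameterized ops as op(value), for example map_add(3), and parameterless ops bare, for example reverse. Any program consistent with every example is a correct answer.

map_neg | sort_asc | filter_odd | sort_desc

Check, running the answer program on each example:
  [6, -21, -26, 13, -19, 48] -> [-6, 21, 26, -13, 19, -48] -> [-48, -13, -6, 19, 21, 26] -> [-13, 19, 21] -> [21, 19, -13]
  [36, 48, 33, -49, -9, -33, 15, -28, 16] -> [-36, -48, -33, 49, 9, 33, -15, 28, -16] -> [-48, -36, -33, -16, -15, 9, 28, 33, 49] -> [-33, -15, 9, 33, 49] -> [49, 33, 9, -15, -33]
  [-35, 21, 38, -33, 5, -43, 14, 3, 8] -> [35, -21, -38, 33, -5, 43, -14, -3, -8] -> [-38, -21, -14, -8, -5, -3, 33, 35, 43] -> [-21, -5, -3, 33, 35, 43] -> [43, 35, 33, -3, -5, -21]
  [-50, 1, -39, 38, -36, -10] -> [50, -1, 39, -38, 36, 10] -> [-38, -1, 10, 36, 39, 50] -> [-1, 39] -> [39, -1]
  [-19, 7, 28, 22, 14, 17, 33, -8] -> [19, -7, -28, -22, -14, -17, -33, 8] -> [-33, -28, -22, -17, -14, -7, 8, 19] -> [-33, -17, -7, 19] -> [19, -7, -17, -33]
  [14, 30, 5, 22, 37, 6, -3, -11, 20, 33] -> [-14, -30, -5, -22, -37, -6, 3, 11, -20, -33] -> [-37, -33, -30, -22, -20, -14, -6, -5, 3, 11] -> [-37, -33, -5, 3, 11] -> [11, 3, -5, -33, -37]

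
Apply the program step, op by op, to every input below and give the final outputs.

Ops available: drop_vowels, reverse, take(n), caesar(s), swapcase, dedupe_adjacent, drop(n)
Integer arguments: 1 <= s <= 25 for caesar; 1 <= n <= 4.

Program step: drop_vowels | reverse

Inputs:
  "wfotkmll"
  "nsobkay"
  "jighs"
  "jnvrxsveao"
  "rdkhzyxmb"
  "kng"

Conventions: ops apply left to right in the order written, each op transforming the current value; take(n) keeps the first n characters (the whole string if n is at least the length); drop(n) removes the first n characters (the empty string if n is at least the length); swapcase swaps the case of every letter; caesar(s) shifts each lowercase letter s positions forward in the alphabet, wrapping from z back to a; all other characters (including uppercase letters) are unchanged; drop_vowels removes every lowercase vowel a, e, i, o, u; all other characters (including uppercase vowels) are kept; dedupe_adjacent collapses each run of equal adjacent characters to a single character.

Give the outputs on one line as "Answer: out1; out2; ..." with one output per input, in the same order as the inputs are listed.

"llmktfw"; "ykbsn"; "shgj"; "vsxrvnj"; "bmxyzhkdr"; "gnk"

Execution, op by op:
  "wfotkmll" -> "wftkmll" -> "llmktfw"
  "nsobkay" -> "nsbky" -> "ykbsn"
  "jighs" -> "jghs" -> "shgj"
  "jnvrxsveao" -> "jnvrxsv" -> "vsxrvnj"
  "rdkhzyxmb" -> "rdkhzyxmb" -> "bmxyzhkdr"
  "kng" -> "kng" -> "gnk"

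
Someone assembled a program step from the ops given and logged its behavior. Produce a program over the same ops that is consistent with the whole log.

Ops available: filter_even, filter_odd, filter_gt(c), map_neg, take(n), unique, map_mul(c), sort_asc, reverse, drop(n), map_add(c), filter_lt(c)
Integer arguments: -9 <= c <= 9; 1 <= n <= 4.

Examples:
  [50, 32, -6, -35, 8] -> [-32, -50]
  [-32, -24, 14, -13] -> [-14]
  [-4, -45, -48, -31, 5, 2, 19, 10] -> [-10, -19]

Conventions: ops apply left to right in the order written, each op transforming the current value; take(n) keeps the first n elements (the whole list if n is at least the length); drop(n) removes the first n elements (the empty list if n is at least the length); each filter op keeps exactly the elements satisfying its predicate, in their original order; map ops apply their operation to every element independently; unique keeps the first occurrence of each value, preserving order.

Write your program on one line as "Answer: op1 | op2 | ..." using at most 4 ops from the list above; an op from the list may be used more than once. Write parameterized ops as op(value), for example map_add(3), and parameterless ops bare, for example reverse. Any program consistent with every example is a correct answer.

reverse | filter_gt(-5) | filter_gt(8) | map_neg

Check, running the answer program on each example:
  [50, 32, -6, -35, 8] -> [8, -35, -6, 32, 50] -> [8, 32, 50] -> [32, 50] -> [-32, -50]
  [-32, -24, 14, -13] -> [-13, 14, -24, -32] -> [14] -> [14] -> [-14]
  [-4, -45, -48, -31, 5, 2, 19, 10] -> [10, 19, 2, 5, -31, -48, -45, -4] -> [10, 19, 2, 5, -4] -> [10, 19] -> [-10, -19]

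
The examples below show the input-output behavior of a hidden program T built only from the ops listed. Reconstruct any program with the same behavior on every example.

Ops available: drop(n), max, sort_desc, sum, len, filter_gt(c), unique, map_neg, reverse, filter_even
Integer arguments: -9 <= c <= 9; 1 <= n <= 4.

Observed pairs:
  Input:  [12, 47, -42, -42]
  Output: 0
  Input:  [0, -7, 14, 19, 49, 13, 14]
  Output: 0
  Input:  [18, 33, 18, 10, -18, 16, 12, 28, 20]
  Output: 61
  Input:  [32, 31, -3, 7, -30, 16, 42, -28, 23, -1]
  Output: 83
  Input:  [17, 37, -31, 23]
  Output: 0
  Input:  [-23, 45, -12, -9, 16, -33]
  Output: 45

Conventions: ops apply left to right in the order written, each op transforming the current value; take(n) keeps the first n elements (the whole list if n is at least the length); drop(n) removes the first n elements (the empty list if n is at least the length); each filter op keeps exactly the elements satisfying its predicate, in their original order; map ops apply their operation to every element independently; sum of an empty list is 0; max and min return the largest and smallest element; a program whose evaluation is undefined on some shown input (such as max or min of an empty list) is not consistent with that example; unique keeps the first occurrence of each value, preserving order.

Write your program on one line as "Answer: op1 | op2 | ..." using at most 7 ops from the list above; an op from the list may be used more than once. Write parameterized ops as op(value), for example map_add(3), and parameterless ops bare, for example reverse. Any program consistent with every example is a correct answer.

reverse | unique | drop(4) | filter_gt(-6) | reverse | sum

Check, running the answer program on each example:
  [12, 47, -42, -42] -> [-42, -42, 47, 12] -> [-42, 47, 12] -> [] -> [] -> [] -> 0
  [0, -7, 14, 19, 49, 13, 14] -> [14, 13, 49, 19, 14, -7, 0] -> [14, 13, 49, 19, -7, 0] -> [-7, 0] -> [0] -> [0] -> 0
  [18, 33, 18, 10, -18, 16, 12, 28, 20] -> [20, 28, 12, 16, -18, 10, 18, 33, 18] -> [20, 28, 12, 16, -18, 10, 18, 33] -> [-18, 10, 18, 33] -> [10, 18, 33] -> [33, 18, 10] -> 61
  [32, 31, -3, 7, -30, 16, 42, -28, 23, -1] -> [-1, 23, -28, 42, 16, -30, 7, -3, 31, 32] -> [-1, 23, -28, 42, 16, -30, 7, -3, 31, 32] -> [16, -30, 7, -3, 31, 32] -> [16, 7, -3, 31, 32] -> [32, 31, -3, 7, 16] -> 83
  [17, 37, -31, 23] -> [23, -31, 37, 17] -> [23, -31, 37, 17] -> [] -> [] -> [] -> 0
  [-23, 45, -12, -9, 16, -33] -> [-33, 16, -9, -12, 45, -23] -> [-33, 16, -9, -12, 45, -23] -> [45, -23] -> [45] -> [45] -> 45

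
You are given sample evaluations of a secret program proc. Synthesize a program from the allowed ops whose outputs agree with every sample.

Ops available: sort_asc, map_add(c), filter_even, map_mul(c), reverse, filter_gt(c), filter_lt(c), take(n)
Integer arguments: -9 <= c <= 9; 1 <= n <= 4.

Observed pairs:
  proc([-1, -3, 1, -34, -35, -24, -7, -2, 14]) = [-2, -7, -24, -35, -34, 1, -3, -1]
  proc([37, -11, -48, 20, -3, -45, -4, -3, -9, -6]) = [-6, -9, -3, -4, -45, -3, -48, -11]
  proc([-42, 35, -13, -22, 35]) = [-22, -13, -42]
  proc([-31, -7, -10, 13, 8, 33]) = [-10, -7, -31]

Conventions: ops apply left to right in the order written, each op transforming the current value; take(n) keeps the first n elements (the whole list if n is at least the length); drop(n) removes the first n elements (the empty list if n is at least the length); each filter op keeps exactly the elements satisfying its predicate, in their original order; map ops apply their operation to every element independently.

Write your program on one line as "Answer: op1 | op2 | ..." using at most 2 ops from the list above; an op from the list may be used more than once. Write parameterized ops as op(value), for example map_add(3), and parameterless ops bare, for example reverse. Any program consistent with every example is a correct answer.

reverse | filter_lt(5)

Check, running the answer program on each example:
  [-1, -3, 1, -34, -35, -24, -7, -2, 14] -> [14, -2, -7, -24, -35, -34, 1, -3, -1] -> [-2, -7, -24, -35, -34, 1, -3, -1]
  [37, -11, -48, 20, -3, -45, -4, -3, -9, -6] -> [-6, -9, -3, -4, -45, -3, 20, -48, -11, 37] -> [-6, -9, -3, -4, -45, -3, -48, -11]
  [-42, 35, -13, -22, 35] -> [35, -22, -13, 35, -42] -> [-22, -13, -42]
  [-31, -7, -10, 13, 8, 33] -> [33, 8, 13, -10, -7, -31] -> [-10, -7, -31]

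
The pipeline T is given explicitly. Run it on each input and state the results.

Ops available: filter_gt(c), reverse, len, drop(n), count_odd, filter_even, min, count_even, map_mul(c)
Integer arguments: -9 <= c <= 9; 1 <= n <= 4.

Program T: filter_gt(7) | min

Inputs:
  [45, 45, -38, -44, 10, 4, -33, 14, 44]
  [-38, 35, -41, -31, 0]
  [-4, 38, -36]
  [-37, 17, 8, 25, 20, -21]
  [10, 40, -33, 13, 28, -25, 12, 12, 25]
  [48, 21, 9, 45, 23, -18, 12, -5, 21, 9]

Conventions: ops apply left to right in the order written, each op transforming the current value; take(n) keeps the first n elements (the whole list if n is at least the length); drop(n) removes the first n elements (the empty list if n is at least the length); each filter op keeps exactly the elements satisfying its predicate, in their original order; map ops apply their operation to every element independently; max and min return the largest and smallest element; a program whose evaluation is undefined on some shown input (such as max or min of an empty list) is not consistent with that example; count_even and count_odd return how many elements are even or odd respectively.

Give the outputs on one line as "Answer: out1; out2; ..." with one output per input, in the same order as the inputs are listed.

Execution, op by op:
  [45, 45, -38, -44, 10, 4, -33, 14, 44] -> [45, 45, 10, 14, 44] -> 10
  [-38, 35, -41, -31, 0] -> [35] -> 35
  [-4, 38, -36] -> [38] -> 38
  [-37, 17, 8, 25, 20, -21] -> [17, 8, 25, 20] -> 8
  [10, 40, -33, 13, 28, -25, 12, 12, 25] -> [10, 40, 13, 28, 12, 12, 25] -> 10
  [48, 21, 9, 45, 23, -18, 12, -5, 21, 9] -> [48, 21, 9, 45, 23, 12, 21, 9] -> 9

10; 35; 38; 8; 10; 9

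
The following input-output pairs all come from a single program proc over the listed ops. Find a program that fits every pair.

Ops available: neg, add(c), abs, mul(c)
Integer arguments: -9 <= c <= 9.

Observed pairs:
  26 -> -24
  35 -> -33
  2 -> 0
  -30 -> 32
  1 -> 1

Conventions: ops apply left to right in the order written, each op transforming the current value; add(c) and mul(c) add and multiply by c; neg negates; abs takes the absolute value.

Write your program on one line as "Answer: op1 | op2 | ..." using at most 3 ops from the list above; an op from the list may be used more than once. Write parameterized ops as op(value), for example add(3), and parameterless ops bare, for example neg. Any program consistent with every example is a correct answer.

neg | add(2)

Check, running the answer program on each example:
  26 -> -26 -> -24
  35 -> -35 -> -33
  2 -> -2 -> 0
  -30 -> 30 -> 32
  1 -> -1 -> 1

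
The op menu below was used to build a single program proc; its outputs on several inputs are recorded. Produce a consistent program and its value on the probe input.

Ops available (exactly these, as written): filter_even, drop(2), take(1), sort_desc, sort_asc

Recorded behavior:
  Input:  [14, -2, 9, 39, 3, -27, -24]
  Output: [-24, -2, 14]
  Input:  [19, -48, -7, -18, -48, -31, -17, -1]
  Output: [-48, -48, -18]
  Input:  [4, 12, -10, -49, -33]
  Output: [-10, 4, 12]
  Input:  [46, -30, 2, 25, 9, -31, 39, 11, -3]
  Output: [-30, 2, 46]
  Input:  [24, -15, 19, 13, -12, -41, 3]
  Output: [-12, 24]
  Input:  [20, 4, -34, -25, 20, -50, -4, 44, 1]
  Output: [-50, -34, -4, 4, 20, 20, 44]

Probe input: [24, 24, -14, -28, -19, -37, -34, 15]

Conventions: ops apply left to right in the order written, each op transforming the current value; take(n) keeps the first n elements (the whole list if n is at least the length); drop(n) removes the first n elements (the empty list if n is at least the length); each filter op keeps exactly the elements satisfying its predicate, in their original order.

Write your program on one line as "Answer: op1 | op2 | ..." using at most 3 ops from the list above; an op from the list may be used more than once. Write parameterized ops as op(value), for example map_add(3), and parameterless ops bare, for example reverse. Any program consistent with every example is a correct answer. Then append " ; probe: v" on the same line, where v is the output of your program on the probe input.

sort_desc | filter_even | sort_asc ; probe: [-34, -28, -14, 24, 24]

Check, running the answer program on each example:
  [14, -2, 9, 39, 3, -27, -24] -> [39, 14, 9, 3, -2, -24, -27] -> [14, -2, -24] -> [-24, -2, 14]
  [19, -48, -7, -18, -48, -31, -17, -1] -> [19, -1, -7, -17, -18, -31, -48, -48] -> [-18, -48, -48] -> [-48, -48, -18]
  [4, 12, -10, -49, -33] -> [12, 4, -10, -33, -49] -> [12, 4, -10] -> [-10, 4, 12]
  [46, -30, 2, 25, 9, -31, 39, 11, -3] -> [46, 39, 25, 11, 9, 2, -3, -30, -31] -> [46, 2, -30] -> [-30, 2, 46]
  [24, -15, 19, 13, -12, -41, 3] -> [24, 19, 13, 3, -12, -15, -41] -> [24, -12] -> [-12, 24]
  [20, 4, -34, -25, 20, -50, -4, 44, 1] -> [44, 20, 20, 4, 1, -4, -25, -34, -50] -> [44, 20, 20, 4, -4, -34, -50] -> [-50, -34, -4, 4, 20, 20, 44]
  probe: [24, 24, -14, -28, -19, -37, -34, 15] -> [24, 24, 15, -14, -19, -28, -34, -37] -> [24, 24, -14, -28, -34] -> [-34, -28, -14, 24, 24]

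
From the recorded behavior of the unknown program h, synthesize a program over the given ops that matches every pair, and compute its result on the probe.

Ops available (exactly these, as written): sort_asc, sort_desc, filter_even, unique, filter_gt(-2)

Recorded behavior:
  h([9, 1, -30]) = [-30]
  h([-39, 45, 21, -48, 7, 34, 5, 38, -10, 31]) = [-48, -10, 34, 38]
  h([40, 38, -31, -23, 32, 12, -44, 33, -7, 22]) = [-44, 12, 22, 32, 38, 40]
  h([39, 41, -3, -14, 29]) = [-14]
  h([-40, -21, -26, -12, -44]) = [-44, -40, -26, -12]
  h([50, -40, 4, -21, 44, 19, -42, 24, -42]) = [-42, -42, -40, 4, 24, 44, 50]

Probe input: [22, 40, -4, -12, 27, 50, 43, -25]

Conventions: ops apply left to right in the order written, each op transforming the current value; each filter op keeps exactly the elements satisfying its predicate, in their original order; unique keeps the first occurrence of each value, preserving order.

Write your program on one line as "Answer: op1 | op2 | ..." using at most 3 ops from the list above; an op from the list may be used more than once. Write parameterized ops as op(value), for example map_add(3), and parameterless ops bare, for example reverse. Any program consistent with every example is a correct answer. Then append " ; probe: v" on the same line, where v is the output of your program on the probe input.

filter_even | sort_asc ; probe: [-12, -4, 22, 40, 50]

Check, running the answer program on each example:
  [9, 1, -30] -> [-30] -> [-30]
  [-39, 45, 21, -48, 7, 34, 5, 38, -10, 31] -> [-48, 34, 38, -10] -> [-48, -10, 34, 38]
  [40, 38, -31, -23, 32, 12, -44, 33, -7, 22] -> [40, 38, 32, 12, -44, 22] -> [-44, 12, 22, 32, 38, 40]
  [39, 41, -3, -14, 29] -> [-14] -> [-14]
  [-40, -21, -26, -12, -44] -> [-40, -26, -12, -44] -> [-44, -40, -26, -12]
  [50, -40, 4, -21, 44, 19, -42, 24, -42] -> [50, -40, 4, 44, -42, 24, -42] -> [-42, -42, -40, 4, 24, 44, 50]
  probe: [22, 40, -4, -12, 27, 50, 43, -25] -> [22, 40, -4, -12, 50] -> [-12, -4, 22, 40, 50]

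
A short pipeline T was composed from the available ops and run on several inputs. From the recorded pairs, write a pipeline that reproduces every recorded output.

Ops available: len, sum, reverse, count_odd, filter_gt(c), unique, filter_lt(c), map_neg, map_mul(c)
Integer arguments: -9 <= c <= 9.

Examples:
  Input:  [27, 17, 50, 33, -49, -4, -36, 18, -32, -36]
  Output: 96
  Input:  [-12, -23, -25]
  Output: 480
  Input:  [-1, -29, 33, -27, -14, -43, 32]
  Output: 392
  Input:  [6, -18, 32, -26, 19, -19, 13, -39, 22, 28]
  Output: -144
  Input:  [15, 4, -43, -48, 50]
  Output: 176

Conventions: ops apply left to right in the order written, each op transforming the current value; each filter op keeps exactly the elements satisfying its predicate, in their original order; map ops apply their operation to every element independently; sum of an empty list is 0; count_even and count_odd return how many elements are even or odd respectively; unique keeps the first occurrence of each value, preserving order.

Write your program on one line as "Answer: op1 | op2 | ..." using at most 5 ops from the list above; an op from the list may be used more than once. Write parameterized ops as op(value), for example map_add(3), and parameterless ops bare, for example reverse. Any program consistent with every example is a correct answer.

map_mul(-4) | map_mul(2) | reverse | sum

Check, running the answer program on each example:
  [27, 17, 50, 33, -49, -4, -36, 18, -32, -36] -> [-108, -68, -200, -132, 196, 16, 144, -72, 128, 144] -> [-216, -136, -400, -264, 392, 32, 288, -144, 256, 288] -> [288, 256, -144, 288, 32, 392, -264, -400, -136, -216] -> 96
  [-12, -23, -25] -> [48, 92, 100] -> [96, 184, 200] -> [200, 184, 96] -> 480
  [-1, -29, 33, -27, -14, -43, 32] -> [4, 116, -132, 108, 56, 172, -128] -> [8, 232, -264, 216, 112, 344, -256] -> [-256, 344, 112, 216, -264, 232, 8] -> 392
  [6, -18, 32, -26, 19, -19, 13, -39, 22, 28] -> [-24, 72, -128, 104, -76, 76, -52, 156, -88, -112] -> [-48, 144, -256, 208, -152, 152, -104, 312, -176, -224] -> [-224, -176, 312, -104, 152, -152, 208, -256, 144, -48] -> -144
  [15, 4, -43, -48, 50] -> [-60, -16, 172, 192, -200] -> [-120, -32, 344, 384, -400] -> [-400, 384, 344, -32, -120] -> 176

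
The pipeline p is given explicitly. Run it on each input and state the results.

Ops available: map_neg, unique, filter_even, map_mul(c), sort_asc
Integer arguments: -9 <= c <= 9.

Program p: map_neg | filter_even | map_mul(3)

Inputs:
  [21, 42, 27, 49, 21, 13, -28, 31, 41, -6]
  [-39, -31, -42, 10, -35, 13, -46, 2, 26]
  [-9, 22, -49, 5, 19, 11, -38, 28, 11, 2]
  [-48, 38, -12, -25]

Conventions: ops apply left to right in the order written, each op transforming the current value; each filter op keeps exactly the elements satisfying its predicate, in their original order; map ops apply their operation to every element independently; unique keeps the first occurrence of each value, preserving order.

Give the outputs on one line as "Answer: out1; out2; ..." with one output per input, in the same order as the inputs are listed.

Execution, op by op:
  [21, 42, 27, 49, 21, 13, -28, 31, 41, -6] -> [-21, -42, -27, -49, -21, -13, 28, -31, -41, 6] -> [-42, 28, 6] -> [-126, 84, 18]
  [-39, -31, -42, 10, -35, 13, -46, 2, 26] -> [39, 31, 42, -10, 35, -13, 46, -2, -26] -> [42, -10, 46, -2, -26] -> [126, -30, 138, -6, -78]
  [-9, 22, -49, 5, 19, 11, -38, 28, 11, 2] -> [9, -22, 49, -5, -19, -11, 38, -28, -11, -2] -> [-22, 38, -28, -2] -> [-66, 114, -84, -6]
  [-48, 38, -12, -25] -> [48, -38, 12, 25] -> [48, -38, 12] -> [144, -114, 36]

[-126, 84, 18]; [126, -30, 138, -6, -78]; [-66, 114, -84, -6]; [144, -114, 36]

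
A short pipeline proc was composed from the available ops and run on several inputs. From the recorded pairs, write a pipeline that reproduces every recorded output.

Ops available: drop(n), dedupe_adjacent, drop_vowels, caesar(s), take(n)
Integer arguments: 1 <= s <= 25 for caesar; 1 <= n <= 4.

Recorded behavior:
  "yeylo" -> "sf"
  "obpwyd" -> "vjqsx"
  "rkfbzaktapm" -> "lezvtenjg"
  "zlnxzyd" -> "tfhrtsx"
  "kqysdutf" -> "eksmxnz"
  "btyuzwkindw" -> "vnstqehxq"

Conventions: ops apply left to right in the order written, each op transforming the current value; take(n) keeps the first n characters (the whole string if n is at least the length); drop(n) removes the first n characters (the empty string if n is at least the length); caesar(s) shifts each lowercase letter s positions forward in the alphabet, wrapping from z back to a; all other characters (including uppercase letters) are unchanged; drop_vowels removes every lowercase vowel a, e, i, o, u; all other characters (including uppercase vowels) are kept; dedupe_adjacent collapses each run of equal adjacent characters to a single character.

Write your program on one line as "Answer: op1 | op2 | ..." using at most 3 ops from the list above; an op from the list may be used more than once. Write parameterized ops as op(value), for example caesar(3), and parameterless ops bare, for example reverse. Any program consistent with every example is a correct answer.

drop_vowels | caesar(20) | dedupe_adjacent

Check, running the answer program on each example:
  "yeylo" -> "yyl" -> "ssf" -> "sf"
  "obpwyd" -> "bpwyd" -> "vjqsx" -> "vjqsx"
  "rkfbzaktapm" -> "rkfbzktpm" -> "lezvtenjg" -> "lezvtenjg"
  "zlnxzyd" -> "zlnxzyd" -> "tfhrtsx" -> "tfhrtsx"
  "kqysdutf" -> "kqysdtf" -> "eksmxnz" -> "eksmxnz"
  "btyuzwkindw" -> "btyzwkndw" -> "vnstqehxq" -> "vnstqehxq"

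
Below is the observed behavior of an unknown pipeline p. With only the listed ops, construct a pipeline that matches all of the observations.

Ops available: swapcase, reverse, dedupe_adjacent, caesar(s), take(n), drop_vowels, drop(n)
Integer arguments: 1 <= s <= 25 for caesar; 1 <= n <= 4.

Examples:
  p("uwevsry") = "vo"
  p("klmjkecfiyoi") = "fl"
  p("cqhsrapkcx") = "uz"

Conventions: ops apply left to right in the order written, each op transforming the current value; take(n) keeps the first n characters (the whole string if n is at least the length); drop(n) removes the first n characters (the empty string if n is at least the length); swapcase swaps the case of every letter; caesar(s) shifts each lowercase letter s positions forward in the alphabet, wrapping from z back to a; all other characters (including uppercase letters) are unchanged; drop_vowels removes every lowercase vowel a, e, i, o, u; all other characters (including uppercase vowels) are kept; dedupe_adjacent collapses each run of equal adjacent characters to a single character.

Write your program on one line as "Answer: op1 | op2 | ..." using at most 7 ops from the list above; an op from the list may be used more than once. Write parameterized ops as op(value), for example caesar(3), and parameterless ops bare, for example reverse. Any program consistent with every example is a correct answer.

caesar(21) | swapcase | reverse | take(2) | swapcase | caesar(2)

Check, running the answer program on each example:
  "uwevsry" -> "przqnmt" -> "PRZQNMT" -> "TMNQZRP" -> "TM" -> "tm" -> "vo"
  "klmjkecfiyoi" -> "fghefzxadtjd" -> "FGHEFZXADTJD" -> "DJTDAXZFEHGF" -> "DJ" -> "dj" -> "fl"
  "cqhsrapkcx" -> "xlcnmvkfxs" -> "XLCNMVKFXS" -> "SXFKVMNCLX" -> "SX" -> "sx" -> "uz"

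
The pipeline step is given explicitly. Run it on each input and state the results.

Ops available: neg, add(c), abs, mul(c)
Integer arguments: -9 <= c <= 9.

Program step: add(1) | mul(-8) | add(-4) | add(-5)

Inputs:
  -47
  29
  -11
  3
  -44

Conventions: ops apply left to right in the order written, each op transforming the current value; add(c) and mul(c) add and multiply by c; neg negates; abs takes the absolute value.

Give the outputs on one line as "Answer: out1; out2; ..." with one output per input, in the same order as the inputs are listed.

Execution, op by op:
  -47 -> -46 -> 368 -> 364 -> 359
  29 -> 30 -> -240 -> -244 -> -249
  -11 -> -10 -> 80 -> 76 -> 71
  3 -> 4 -> -32 -> -36 -> -41
  -44 -> -43 -> 344 -> 340 -> 335

359; -249; 71; -41; 335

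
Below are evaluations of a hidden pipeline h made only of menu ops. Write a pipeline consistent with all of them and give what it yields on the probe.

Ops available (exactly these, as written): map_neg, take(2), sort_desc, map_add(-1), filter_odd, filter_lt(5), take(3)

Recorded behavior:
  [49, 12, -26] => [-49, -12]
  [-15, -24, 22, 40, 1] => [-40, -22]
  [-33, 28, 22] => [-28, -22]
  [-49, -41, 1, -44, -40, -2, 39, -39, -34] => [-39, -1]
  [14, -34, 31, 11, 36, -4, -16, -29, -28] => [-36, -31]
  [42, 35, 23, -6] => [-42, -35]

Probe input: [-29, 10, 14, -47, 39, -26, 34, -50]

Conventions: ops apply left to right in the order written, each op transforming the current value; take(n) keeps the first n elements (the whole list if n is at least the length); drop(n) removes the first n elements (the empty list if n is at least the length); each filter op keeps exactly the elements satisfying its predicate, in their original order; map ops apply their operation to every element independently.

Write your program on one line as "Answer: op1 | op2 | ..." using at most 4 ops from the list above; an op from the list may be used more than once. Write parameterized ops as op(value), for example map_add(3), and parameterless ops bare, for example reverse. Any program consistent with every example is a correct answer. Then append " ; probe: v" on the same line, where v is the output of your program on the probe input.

sort_desc | take(2) | map_neg ; probe: [-39, -34]

Check, running the answer program on each example:
  [49, 12, -26] -> [49, 12, -26] -> [49, 12] -> [-49, -12]
  [-15, -24, 22, 40, 1] -> [40, 22, 1, -15, -24] -> [40, 22] -> [-40, -22]
  [-33, 28, 22] -> [28, 22, -33] -> [28, 22] -> [-28, -22]
  [-49, -41, 1, -44, -40, -2, 39, -39, -34] -> [39, 1, -2, -34, -39, -40, -41, -44, -49] -> [39, 1] -> [-39, -1]
  [14, -34, 31, 11, 36, -4, -16, -29, -28] -> [36, 31, 14, 11, -4, -16, -28, -29, -34] -> [36, 31] -> [-36, -31]
  [42, 35, 23, -6] -> [42, 35, 23, -6] -> [42, 35] -> [-42, -35]
  probe: [-29, 10, 14, -47, 39, -26, 34, -50] -> [39, 34, 14, 10, -26, -29, -47, -50] -> [39, 34] -> [-39, -34]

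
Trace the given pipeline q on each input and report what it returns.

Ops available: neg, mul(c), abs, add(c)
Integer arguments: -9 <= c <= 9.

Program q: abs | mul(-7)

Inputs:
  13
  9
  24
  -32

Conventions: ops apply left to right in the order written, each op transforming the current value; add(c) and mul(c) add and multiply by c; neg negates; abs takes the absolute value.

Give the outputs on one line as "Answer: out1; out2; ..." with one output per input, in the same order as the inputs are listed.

Execution, op by op:
  13 -> 13 -> -91
  9 -> 9 -> -63
  24 -> 24 -> -168
  -32 -> 32 -> -224

-91; -63; -168; -224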